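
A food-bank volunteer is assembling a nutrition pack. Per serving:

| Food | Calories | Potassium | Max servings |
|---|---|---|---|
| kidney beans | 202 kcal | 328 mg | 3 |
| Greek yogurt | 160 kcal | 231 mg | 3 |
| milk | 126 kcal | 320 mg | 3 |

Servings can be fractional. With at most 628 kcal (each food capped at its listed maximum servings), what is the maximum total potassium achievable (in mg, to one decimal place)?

1365.9 mg

Potassium per kcal: milk 2.54, kidney beans 1.624, Greek yogurt 1.444.
Take 3 servings of milk: uses 378 kcal, +960.0 mg potassium (running total 960.0 mg).
Take 1.238 servings of kidney beans: uses 250 kcal, +405.9 mg potassium (running total 1365.9 mg).
Greedy by best ratio exhausts the calories allowance optimally: 1365.9 mg.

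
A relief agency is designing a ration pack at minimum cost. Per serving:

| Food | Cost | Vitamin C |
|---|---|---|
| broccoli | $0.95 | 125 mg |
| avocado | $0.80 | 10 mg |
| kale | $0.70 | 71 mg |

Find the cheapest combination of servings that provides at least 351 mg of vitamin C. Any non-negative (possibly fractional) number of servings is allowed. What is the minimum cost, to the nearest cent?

$2.67

Cost per mg of vitamin C: broccoli $0.0076, kale $0.0099, avocado $0.0800.
With no serving limits, use only broccoli: 351 mg / 125 mg = 2.808 servings × $0.95 = $2.67.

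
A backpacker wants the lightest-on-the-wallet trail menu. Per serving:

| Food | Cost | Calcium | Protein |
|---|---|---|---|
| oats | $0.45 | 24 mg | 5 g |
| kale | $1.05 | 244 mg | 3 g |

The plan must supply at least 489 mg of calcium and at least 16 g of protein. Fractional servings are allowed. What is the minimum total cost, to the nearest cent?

$2.84

oats only: max(489/24, 16/5) = 20.38 servings → $9.17.
kale only: max(489/244, 16/3) = 5.333 servings → $5.60.
oats + kale with both tight: 2.123 servings and 1.795 servings → $2.84.
So the least-cost plan costs $2.84.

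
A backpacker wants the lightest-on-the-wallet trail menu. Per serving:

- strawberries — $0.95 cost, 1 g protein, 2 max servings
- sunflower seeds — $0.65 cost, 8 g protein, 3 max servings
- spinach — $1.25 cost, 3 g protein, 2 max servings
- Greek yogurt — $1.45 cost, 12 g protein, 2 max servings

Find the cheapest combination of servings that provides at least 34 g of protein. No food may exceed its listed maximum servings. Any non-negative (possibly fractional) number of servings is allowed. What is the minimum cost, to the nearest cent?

$3.16

Cost per g of protein: sunflower seeds $0.0813, Greek yogurt $0.1208, spinach $0.4167, strawberries $0.9500.
Take 3 servings of sunflower seeds: +24.0 g protein for $1.95 (total $1.95, still need 10.0 g).
Take 0.8333 servings of Greek yogurt: +10.0 g protein for $1.21 (total $3.16, still need 0.0 g).
Filling from the cheapest source first is optimal under one linear minimum: $3.16.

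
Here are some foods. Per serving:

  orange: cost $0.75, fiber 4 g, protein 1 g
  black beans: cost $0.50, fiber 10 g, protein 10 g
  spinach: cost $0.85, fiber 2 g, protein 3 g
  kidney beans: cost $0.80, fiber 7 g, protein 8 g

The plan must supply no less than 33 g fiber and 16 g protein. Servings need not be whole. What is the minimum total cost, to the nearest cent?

$1.65

orange only: max(33/4, 16/1) = 16 servings → $12.00.
black beans only: max(33/10, 16/10) = 3.3 servings → $1.65.
spinach only: max(33/2, 16/3) = 16.5 servings → $14.03.
kidney beans only: max(33/7, 16/8) = 4.714 servings → $3.77.
orange + black beans with both tight: 5.667 servings and 1.033 servings → $4.77.
orange + spinach with both tight: 6.7 servings and 3.1 servings → $7.66.
orange + kidney beans with both tight: 6.08 servings and 1.24 servings → $5.55.
black beans + spinach: the both-tight solution has a negative serving — not a feasible corner.
black beans + kidney beans: intersection lies outside the first quadrant.
spinach + kidney beans with both targets exact would need a negative amount; discard.
The minimum over all feasible corners is $1.65.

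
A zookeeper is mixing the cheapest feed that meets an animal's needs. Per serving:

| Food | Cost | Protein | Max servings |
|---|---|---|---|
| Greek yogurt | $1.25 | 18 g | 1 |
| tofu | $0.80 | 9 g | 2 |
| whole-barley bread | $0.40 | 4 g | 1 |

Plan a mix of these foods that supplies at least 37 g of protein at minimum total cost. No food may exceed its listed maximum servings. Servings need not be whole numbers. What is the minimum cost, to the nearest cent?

$2.95

Cost per g of protein: Greek yogurt $0.0694, tofu $0.0889, whole-barley bread $0.1000.
Take 1 serving of Greek yogurt: +18.0 g protein for $1.25 (total $1.25, still need 19.0 g).
Take 2 servings of tofu: +18.0 g protein for $1.60 (total $2.85, still need 1.0 g).
Take 0.25 servings of whole-barley bread: +1.0 g protein for $0.10 (total $2.95, still need 0.0 g).
Greedy by cheapest-per-g is optimal for a single linear constraint, so the minimum cost is $2.95.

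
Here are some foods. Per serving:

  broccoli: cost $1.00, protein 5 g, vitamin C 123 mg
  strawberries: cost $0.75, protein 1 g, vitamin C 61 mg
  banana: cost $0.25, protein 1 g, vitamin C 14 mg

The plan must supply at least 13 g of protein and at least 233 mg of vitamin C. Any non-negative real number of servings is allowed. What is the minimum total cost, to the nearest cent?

Check every corner: each single food scaled to meet both minima, and each pair solved so both constraints bind.
broccoli only: max(13/5, 233/123) = 2.6 servings → $2.60.
strawberries only: max(13/1, 233/61) = 13 servings → $9.75.
banana only: max(13/1, 233/14) = 16.64 servings → $4.16.
broccoli + strawberries with both targets exact would need a negative amount; discard.
broccoli + banana with both tight: 0.9623 servings and 8.189 servings → $3.01.
strawberries + banana with both tight: 1.085 servings and 11.91 servings → $3.79.
Cheapest feasible corner: $2.60.

$2.60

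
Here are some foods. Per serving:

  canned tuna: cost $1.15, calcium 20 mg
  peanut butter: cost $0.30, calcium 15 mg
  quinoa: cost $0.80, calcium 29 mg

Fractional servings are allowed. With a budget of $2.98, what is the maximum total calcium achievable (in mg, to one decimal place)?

149.0 mg

Calcium per dollar: peanut butter 50, quinoa 36.25, canned tuna 17.39.
With no serving limits, spend the whole cost allowance on peanut butter: $2.98 / $0.30 × 15 mg = 149.0 mg.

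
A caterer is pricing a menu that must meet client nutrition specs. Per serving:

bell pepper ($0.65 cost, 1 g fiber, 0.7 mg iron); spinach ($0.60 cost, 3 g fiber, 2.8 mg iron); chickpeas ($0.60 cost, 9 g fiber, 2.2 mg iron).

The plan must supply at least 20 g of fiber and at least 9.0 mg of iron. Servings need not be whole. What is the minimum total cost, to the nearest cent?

Minimising a linear cost over {fiber ≥ 20, iron ≥ 9.0, servings ≥ 0} — the optimum is at a vertex, using one or two foods.
bell pepper only: max(20/1, 9.0/0.7) = 20 servings → $13.00.
spinach only: max(20/3, 9.0/2.8) = 6.667 servings → $4.00.
chickpeas only: max(20/9, 9.0/2.2) = 4.091 servings → $2.45.
bell pepper + spinach: the both-tight solution has a negative serving — not a feasible corner.
bell pepper + chickpeas with both tight: 9.024 servings and 1.22 servings → $6.60.
spinach + chickpeas with both tight: 1.989 servings and 1.559 servings → $2.13.
So the least-cost plan costs $2.13.

$2.13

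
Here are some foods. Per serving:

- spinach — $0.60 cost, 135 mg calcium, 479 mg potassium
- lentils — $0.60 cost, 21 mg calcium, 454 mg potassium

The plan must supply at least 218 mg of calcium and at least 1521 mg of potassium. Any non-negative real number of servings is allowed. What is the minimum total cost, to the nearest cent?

$1.91

This is a tiny linear program; its minimum lies at a vertex of the feasible set. List the vertices and price them.
spinach only: max(218/135, 1521/479) = 3.175 servings → $1.91.
lentils only: max(218/21, 1521/454) = 10.38 servings → $6.23.
spinach + lentils with both tight: 1.308 servings and 1.97 servings → $1.97.
So the least-cost plan costs $1.91.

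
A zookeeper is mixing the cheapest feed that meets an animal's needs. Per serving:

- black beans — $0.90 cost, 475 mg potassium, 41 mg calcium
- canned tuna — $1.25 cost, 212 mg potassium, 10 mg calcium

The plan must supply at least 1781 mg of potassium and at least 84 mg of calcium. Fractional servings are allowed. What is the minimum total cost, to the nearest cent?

With two linear requirements the optimum uses one or two foods; enumerate the corners.
black beans only: max(1781/475, 84/41) = 3.749 servings → $3.37.
canned tuna only: max(1781/212, 84/10) = 8.401 servings → $10.50.
black beans + canned tuna with both targets exact would need a negative amount; discard.
So the least-cost plan costs $3.37.

$3.37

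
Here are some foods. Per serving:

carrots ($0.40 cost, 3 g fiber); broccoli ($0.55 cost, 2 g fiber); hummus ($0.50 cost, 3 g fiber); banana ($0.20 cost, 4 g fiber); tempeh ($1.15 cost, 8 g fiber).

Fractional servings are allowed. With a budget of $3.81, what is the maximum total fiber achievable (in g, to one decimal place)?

76.2 g

Fiber per dollar: banana 20, carrots 7.5, tempeh 6.957, hummus 6, broccoli 3.636.
With no serving limits, spend the whole cost allowance on banana: $3.81 / $0.20 × 4 g = 76.2 g.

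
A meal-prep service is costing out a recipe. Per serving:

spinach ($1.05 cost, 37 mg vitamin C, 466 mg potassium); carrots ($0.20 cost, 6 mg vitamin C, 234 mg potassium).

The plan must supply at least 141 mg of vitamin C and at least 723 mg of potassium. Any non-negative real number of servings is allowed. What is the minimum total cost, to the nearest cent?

For a min-cost LP with two ≥-constraints, a basic feasible solution has at most two positive variables.
spinach only: max(141/37, 723/466) = 3.811 servings → $4.00.
carrots only: max(141/6, 723/234) = 23.5 servings → $4.70.
spinach + carrots: intersection lies outside the first quadrant.
The minimum over all feasible corners is $4.00.

$4.00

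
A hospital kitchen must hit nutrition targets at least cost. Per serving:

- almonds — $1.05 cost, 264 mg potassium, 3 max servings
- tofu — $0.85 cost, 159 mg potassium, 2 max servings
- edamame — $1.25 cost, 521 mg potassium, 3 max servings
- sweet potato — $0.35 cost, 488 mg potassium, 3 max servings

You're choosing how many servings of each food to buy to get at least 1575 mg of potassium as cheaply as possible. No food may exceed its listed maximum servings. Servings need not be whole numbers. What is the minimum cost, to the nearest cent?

$1.32

Cost per mg of potassium: sweet potato $0.0007, edamame $0.0024, almonds $0.0040, tofu $0.0053.
Take 3 servings of sweet potato: +1464.0 mg potassium for $1.05 (total $1.05, still need 111.0 mg).
Take 0.2131 servings of edamame: +111.0 mg potassium for $0.27 (total $1.32, still need 0.0 mg).
Filling from the cheapest source first is optimal under one linear minimum: $1.32.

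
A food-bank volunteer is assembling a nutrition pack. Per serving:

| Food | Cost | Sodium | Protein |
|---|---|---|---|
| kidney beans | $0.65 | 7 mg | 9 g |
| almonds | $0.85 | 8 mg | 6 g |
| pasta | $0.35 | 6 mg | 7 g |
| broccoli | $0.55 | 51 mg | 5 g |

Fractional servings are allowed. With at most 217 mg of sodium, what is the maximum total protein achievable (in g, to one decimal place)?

279.0 g

Protein per mg sodium: kidney beans 1.286, pasta 1.167, almonds 0.75, broccoli 0.09804.
With no serving limits, spend the whole sodium allowance on kidney beans: 217 mg / 7 mg × 9 g = 279.0 g.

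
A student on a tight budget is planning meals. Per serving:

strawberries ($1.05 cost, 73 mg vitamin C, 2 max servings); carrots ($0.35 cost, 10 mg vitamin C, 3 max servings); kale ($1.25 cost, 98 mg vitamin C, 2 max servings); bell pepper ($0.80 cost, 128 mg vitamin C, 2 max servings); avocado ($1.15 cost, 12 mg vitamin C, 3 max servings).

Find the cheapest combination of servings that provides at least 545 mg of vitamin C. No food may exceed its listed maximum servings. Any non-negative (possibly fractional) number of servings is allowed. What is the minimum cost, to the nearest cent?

Cost per mg of vitamin C: bell pepper $0.0063, kale $0.0128, strawberries $0.0144, carrots $0.0350, avocado $0.0958.
Take 2 servings of bell pepper: +256.0 mg vitamin C for $1.60 (total $1.60, still need 289.0 mg).
Take 2 servings of kale: +196.0 mg vitamin C for $2.50 (total $4.10, still need 93.0 mg).
Take 1.274 servings of strawberries: +93.0 mg vitamin C for $1.34 (total $5.44, still need 0.0 mg).
Greedy by cheapest-per-mg is optimal for a single linear constraint, so the minimum cost is $5.44.

$5.44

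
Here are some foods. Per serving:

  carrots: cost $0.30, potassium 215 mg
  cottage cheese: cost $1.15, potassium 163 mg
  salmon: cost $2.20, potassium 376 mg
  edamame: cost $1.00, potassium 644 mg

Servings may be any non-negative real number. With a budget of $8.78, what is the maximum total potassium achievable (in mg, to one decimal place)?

6292.3 mg

Potassium per dollar: carrots 716.7, edamame 644, salmon 170.9, cottage cheese 141.7.
With no serving limits, spend the whole cost allowance on carrots: $8.78 / $0.30 × 215 mg = 6292.3 mg.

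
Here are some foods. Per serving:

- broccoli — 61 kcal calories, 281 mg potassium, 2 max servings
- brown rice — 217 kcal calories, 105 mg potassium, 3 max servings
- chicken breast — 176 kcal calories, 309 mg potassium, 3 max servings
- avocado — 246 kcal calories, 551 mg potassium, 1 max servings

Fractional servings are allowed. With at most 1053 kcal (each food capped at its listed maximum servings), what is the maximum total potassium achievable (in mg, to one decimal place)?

2116.0 mg

Potassium per kcal: broccoli 4.607, avocado 2.24, chicken breast 1.756, brown rice 0.4839.
Take 2 servings of broccoli: uses 122 kcal, +562.0 mg potassium (running total 562.0 mg).
Take 1 serving of avocado: uses 246 kcal, +551.0 mg potassium (running total 1113.0 mg).
Take 3 servings of chicken breast: uses 528 kcal, +927.0 mg potassium (running total 2040.0 mg).
Take 0.7235 servings of brown rice: uses 157 kcal, +76.0 mg potassium (running total 2116.0 mg).
Greedy by best ratio exhausts the calories allowance optimally: 2116.0 mg.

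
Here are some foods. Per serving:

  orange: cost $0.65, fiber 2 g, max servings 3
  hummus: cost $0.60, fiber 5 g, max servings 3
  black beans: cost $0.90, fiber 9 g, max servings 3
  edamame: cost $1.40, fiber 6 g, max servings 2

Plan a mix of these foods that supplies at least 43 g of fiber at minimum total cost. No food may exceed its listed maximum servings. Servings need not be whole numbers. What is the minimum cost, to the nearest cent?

Cost per g of fiber: black beans $0.1000, hummus $0.1200, edamame $0.2333, orange $0.3250.
Take 3 servings of black beans: +27.0 g fiber for $2.70 (total $2.70, still need 16.0 g).
Take 3 servings of hummus: +15.0 g fiber for $1.80 (total $4.50, still need 1.0 g).
Take 0.1667 servings of edamame: +1.0 g fiber for $0.23 (total $4.73, still need 0.0 g).
Filling from the cheapest source first is optimal under one linear minimum: $4.73.

$4.73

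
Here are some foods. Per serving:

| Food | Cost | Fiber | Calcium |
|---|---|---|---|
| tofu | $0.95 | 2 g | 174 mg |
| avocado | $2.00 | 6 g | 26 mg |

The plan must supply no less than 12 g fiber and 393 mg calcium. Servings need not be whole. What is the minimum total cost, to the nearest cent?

Minimising a linear cost over {fiber ≥ 12, calcium ≥ 393, servings ≥ 0} — the optimum is at a vertex, using one or two foods.
tofu only: max(12/2, 393/174) = 6 servings → $5.70.
avocado only: max(12/6, 393/26) = 15.12 servings → $30.23.
tofu + avocado with both tight: 2.062 servings and 1.312 servings → $4.58.
The minimum over all feasible corners is $4.58.

$4.58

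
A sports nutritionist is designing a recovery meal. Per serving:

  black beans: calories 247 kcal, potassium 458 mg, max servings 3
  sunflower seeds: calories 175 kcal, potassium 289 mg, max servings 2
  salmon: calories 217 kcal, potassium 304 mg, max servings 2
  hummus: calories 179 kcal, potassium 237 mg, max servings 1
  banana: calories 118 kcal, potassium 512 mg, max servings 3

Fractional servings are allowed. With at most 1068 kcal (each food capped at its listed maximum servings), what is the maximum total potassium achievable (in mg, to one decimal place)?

Potassium per kcal: banana 4.339, black beans 1.854, sunflower seeds 1.651, salmon 1.401, hummus 1.324.
Take 3 servings of banana: uses 354 kcal, +1536.0 mg potassium (running total 1536.0 mg).
Take 2.891 servings of black beans: uses 714 kcal, +1323.9 mg potassium (running total 2859.9 mg).
Greedy by best ratio exhausts the calories allowance optimally: 2859.9 mg.

2859.9 mg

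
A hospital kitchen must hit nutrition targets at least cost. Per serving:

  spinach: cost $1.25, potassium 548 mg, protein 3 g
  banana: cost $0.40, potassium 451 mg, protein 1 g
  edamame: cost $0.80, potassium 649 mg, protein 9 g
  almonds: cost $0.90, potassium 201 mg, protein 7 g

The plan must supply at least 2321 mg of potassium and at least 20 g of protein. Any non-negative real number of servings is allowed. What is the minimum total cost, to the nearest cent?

$2.50

With two linear requirements the optimum uses one or two foods; enumerate the corners.
spinach only: max(2321/548, 20/3) = 6.667 servings → $8.33.
banana only: max(2321/451, 20/1) = 20 servings → $8.00.
edamame only: max(2321/649, 20/9) = 3.576 servings → $2.86.
almonds only: max(2321/201, 20/7) = 11.55 servings → $10.39.
spinach + banana: intersection lies outside the first quadrant.
spinach + edamame with both tight: 2.65 servings and 1.339 servings → $4.38.
spinach + almonds with both tight: 3.782 servings and 1.236 servings → $5.84.
banana + edamame with both tight: 2.319 servings and 1.965 servings → $2.50.
banana + almonds with both tight: 4.136 servings and 2.266 servings → $3.69.
edamame + almonds: intersection lies outside the first quadrant.
So the least-cost plan costs $2.50.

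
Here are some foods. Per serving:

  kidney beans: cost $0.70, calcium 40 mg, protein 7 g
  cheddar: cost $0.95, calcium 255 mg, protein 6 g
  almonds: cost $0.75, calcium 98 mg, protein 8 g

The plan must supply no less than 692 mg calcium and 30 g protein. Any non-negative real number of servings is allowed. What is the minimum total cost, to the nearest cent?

With two linear requirements the optimum uses one or two foods; enumerate the corners.
kidney beans only: max(692/40, 30/7) = 17.3 servings → $12.11.
cheddar only: max(692/255, 30/6) = 5 servings → $4.75.
almonds only: max(692/98, 30/8) = 7.061 servings → $5.30.
kidney beans + cheddar with both tight: 2.264 servings and 2.359 servings → $3.83.
kidney beans + almonds: the both-tight solution has a negative serving — not a feasible corner.
cheddar + almonds with both tight: 1.788 servings and 2.409 servings → $3.51.
So the least-cost plan costs $3.51.

$3.51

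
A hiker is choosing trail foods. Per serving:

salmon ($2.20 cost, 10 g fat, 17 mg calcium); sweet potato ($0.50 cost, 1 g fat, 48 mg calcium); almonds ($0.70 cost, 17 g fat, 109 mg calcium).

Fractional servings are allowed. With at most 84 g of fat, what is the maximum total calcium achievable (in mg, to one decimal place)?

4032.0 mg

Calcium per g fat: sweet potato 48, almonds 6.412, salmon 1.7.
With no serving limits, spend the whole fat allowance on sweet potato: 84 g / 1 g × 48 mg = 4032.0 mg.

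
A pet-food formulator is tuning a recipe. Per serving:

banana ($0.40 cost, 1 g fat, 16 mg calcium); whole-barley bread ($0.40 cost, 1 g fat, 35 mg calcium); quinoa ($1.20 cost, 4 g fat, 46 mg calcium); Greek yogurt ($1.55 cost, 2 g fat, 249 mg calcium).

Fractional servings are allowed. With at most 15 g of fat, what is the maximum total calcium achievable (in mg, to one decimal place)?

1867.5 mg

Calcium per g fat: Greek yogurt 124.5, whole-barley bread 35, banana 16, quinoa 11.5.
With no serving limits, spend the whole fat allowance on Greek yogurt: 15 g / 2 g × 249 mg = 1867.5 mg.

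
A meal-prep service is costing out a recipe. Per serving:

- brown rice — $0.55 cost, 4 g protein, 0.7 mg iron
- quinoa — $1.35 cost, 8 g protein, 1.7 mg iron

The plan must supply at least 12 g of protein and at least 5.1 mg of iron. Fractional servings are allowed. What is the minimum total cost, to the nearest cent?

For a min-cost LP with two ≥-constraints, a basic feasible solution has at most two positive variables.
brown rice only: max(12/4, 5.1/0.7) = 7.286 servings → $4.01.
quinoa only: max(12/8, 5.1/1.7) = 3 servings → $4.05.
brown rice + quinoa: the both-tight solution has a negative serving — not a feasible corner.
Cheapest feasible corner: $4.01.

$4.01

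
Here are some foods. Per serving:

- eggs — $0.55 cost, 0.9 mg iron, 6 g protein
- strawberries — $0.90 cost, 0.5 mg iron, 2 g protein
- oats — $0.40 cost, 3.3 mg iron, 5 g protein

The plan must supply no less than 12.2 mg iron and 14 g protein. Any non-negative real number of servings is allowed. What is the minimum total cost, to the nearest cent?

$1.48

For a min-cost LP with two ≥-constraints, a basic feasible solution has at most two positive variables.
eggs only: max(12.2/0.9, 14/6) = 13.56 servings → $7.46.
strawberries only: max(12.2/0.5, 14/2) = 24.4 servings → $21.96.
oats only: max(12.2/3.3, 14/5) = 3.697 servings → $1.48.
eggs + strawberries with both targets exact would need a negative amount; discard.
eggs + oats with both targets exact would need a negative amount; discard.
strawberries + oats: intersection lies outside the first quadrant.
Cheapest feasible corner: $1.48.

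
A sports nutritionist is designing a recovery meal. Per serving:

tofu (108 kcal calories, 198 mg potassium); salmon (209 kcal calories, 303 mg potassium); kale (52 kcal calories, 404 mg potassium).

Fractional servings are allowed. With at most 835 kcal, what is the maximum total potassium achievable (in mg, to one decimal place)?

Potassium per kcal: kale 7.769, tofu 1.833, salmon 1.45.
With no serving limits, spend the whole calories allowance on kale: 835 kcal / 52 kcal × 404 mg = 6487.3 mg.

6487.3 mg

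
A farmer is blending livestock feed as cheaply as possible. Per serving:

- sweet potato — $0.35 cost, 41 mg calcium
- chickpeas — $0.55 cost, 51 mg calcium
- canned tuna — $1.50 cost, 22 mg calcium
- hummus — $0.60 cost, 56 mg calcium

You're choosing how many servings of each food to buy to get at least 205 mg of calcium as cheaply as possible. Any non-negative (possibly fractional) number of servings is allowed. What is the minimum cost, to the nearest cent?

Cost per mg of calcium: sweet potato $0.0085, hummus $0.0107, chickpeas $0.0108, canned tuna $0.0682.
With no serving limits, use only sweet potato: 205 mg / 41 mg = 5 servings × $0.35 = $1.75.

$1.75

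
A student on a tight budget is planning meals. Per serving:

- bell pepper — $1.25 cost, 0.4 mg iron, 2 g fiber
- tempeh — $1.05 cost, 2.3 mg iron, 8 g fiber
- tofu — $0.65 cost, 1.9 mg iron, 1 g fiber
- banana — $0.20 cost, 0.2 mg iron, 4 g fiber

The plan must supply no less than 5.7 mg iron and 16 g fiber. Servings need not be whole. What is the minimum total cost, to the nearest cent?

$2.39

At the optimum either one food covers both requirements or two foods hit both targets exactly; no other combination can be cheaper.
bell pepper only: max(5.7/0.4, 16/2) = 14.25 servings → $17.81.
tempeh only: max(5.7/2.3, 16/8) = 2.478 servings → $2.60.
tofu only: max(5.7/1.9, 16/1) = 16 servings → $10.40.
banana only: max(5.7/0.2, 16/4) = 28.5 servings → $5.70.
bell pepper + tempeh: the both-tight solution has a negative serving — not a feasible corner.
bell pepper + tofu with both tight: 7.265 servings and 1.471 servings → $10.04.
bell pepper + banana: the both-tight solution has a negative serving — not a feasible corner.
tempeh + tofu with both tight: 1.915 servings and 0.6822 servings → $2.45.
tempeh + banana: the both-tight solution has a negative serving — not a feasible corner.
tofu + banana with both tight: 2.649 servings and 3.338 servings → $2.39.
So the least-cost plan costs $2.39.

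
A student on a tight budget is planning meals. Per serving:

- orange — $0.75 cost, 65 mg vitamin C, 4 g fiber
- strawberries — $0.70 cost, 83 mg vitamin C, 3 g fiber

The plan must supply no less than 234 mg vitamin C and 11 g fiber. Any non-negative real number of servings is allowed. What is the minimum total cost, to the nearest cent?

$2.28

For a min-cost LP with two ≥-constraints, a basic feasible solution has at most two positive variables.
orange only: max(234/65, 11/4) = 3.6 servings → $2.70.
strawberries only: max(234/83, 11/3) = 3.667 servings → $2.57.
orange + strawberries with both tight: 1.54 servings and 1.613 servings → $2.28.
The minimum over all feasible corners is $2.28.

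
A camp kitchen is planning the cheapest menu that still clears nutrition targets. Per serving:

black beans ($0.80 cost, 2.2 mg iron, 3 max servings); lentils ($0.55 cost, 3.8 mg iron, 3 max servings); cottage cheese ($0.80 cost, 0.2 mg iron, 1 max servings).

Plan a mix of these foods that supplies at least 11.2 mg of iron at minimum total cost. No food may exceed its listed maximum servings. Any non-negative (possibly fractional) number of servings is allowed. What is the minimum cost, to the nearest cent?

$1.62

Cost per mg of iron: lentils $0.1447, black beans $0.3636, cottage cheese $4.0000.
Take 2.947 servings of lentils: +11.2 mg iron for $1.62 (total $1.62, still need 0.0 mg).
Greedy by cheapest-per-mg is optimal for a single linear constraint, so the minimum cost is $1.62.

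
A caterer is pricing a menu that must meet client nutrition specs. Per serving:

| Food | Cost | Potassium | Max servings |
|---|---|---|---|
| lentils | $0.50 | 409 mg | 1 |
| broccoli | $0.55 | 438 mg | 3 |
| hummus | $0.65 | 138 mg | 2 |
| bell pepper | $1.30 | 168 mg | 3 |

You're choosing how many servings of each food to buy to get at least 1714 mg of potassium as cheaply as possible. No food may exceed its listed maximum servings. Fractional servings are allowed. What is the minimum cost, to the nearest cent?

Cost per mg of potassium: lentils $0.0012, broccoli $0.0013, hummus $0.0047, bell pepper $0.0077.
Take 1 serving of lentils: +409.0 mg potassium for $0.50 (total $0.50, still need 1305.0 mg).
Take 2.979 servings of broccoli: +1305.0 mg potassium for $1.64 (total $2.14, still need 0.0 mg).
Filling from the cheapest source first is optimal under one linear minimum: $2.14.

$2.14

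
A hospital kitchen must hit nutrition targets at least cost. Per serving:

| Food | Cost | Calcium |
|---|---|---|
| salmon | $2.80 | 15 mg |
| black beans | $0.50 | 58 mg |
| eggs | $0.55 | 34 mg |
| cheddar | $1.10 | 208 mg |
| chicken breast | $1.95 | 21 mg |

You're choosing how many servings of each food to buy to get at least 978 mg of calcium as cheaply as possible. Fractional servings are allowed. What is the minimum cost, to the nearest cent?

Cost per mg of calcium: cheddar $0.0053, black beans $0.0086, eggs $0.0162, chicken breast $0.0929, salmon $0.1867.
With no serving limits, use only cheddar: 978 mg / 208 mg = 4.702 servings × $1.10 = $5.17.

$5.17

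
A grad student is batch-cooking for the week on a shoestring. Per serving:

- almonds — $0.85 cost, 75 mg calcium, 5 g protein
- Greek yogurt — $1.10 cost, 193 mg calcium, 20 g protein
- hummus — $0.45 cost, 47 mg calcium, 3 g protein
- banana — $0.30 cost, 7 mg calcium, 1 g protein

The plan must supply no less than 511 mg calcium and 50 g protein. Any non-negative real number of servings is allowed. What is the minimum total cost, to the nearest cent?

Two binding constraints pin down two serving amounts, so the optimal mix uses at most two foods. The candidates are each food alone (scaled to the tighter of calcium/protein) and each pair with both constraints tight.
almonds only: max(511/75, 50/5) = 10 servings → $8.50.
Greek yogurt only: max(511/193, 50/20) = 2.648 servings → $2.91.
hummus only: max(511/47, 50/3) = 16.67 servings → $7.50.
banana only: max(511/7, 50/1) = 73 servings → $21.90.
almonds + Greek yogurt with both tight: 1.065 servings and 2.234 servings → $3.36.
almonds + hummus: the both-tight solution has a negative serving — not a feasible corner.
almonds + banana with both tight: 4.025 servings and 29.88 servings → $12.38.
Greek yogurt + hummus with both tight: 2.263 servings and 1.579 servings → $3.20.
Greek yogurt + banana with both targets exact would need a negative amount; discard.
hummus + banana with both tight: 6.192 servings and 31.42 servings → $12.21.
The minimum over all feasible corners is $2.91.

$2.91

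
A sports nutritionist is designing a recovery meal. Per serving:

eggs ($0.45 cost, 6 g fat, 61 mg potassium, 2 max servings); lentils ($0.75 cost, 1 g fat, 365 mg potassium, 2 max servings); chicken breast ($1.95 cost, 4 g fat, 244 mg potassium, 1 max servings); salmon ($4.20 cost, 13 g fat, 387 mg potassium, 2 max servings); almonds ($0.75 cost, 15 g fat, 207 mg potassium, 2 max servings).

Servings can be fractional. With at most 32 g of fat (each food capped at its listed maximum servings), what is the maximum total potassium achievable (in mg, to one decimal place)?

Potassium per g fat: lentils 365, chicken breast 61, salmon 29.77, almonds 13.8, eggs 10.17.
Take 2 servings of lentils: uses 2 g fat, +730.0 mg potassium (running total 730.0 mg).
Take 1 serving of chicken breast: uses 4 g fat, +244.0 mg potassium (running total 974.0 mg).
Take 2 servings of salmon: uses 26 g fat, +774.0 mg potassium (running total 1748.0 mg).
Filling greedily by potassium-per-g fat is optimal for one linear limit, giving 1748.0 mg.

1748.0 mg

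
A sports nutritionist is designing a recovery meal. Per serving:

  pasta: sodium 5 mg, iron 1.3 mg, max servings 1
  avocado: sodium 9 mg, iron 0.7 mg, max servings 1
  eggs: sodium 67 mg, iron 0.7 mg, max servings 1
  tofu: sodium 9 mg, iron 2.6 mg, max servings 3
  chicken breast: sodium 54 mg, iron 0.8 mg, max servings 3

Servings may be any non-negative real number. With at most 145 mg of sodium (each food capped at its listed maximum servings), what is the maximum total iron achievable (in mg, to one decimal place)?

11.3 mg

Iron per mg sodium: tofu 0.2889, pasta 0.26, avocado 0.07778, chicken breast 0.01481, eggs 0.01045.
Take 3 servings of tofu: uses 27 mg sodium, +7.8 mg iron (running total 7.8 mg).
Take 1 serving of pasta: uses 5 mg sodium, +1.3 mg iron (running total 9.1 mg).
Take 1 serving of avocado: uses 9 mg sodium, +0.7 mg iron (running total 9.8 mg).
Take 1.926 servings of chicken breast: uses 104 mg sodium, +1.5 mg iron (running total 11.3 mg).
Greedy by best ratio exhausts the sodium allowance optimally: 11.3 mg.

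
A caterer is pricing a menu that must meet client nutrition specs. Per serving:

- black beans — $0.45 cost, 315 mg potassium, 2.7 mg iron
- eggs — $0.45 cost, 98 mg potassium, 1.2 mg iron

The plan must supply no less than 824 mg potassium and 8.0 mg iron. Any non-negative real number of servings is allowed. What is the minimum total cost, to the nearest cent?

$1.33

Compare the cost at each extreme point of the feasible region.
black beans only: max(824/315, 8.0/2.7) = 2.963 servings → $1.33.
eggs only: max(824/98, 8.0/1.2) = 8.408 servings → $3.78.
black beans + eggs with both tight: 1.806 servings and 2.603 servings → $1.98.
So the least-cost plan costs $1.33.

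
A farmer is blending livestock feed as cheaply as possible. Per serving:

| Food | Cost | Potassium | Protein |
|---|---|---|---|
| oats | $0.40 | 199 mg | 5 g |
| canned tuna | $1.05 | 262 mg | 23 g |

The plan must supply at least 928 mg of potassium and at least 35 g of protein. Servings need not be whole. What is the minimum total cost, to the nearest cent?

An LP optimum is at a vertex; with two nutrient constraints at most two foods are used. Check each candidate.
oats only: max(928/199, 35/5) = 7 servings → $2.80.
canned tuna only: max(928/262, 35/23) = 3.542 servings → $3.72.
oats + canned tuna with both tight: 3.726 servings and 0.7117 servings → $2.24.
Cheapest feasible corner: $2.24.

$2.24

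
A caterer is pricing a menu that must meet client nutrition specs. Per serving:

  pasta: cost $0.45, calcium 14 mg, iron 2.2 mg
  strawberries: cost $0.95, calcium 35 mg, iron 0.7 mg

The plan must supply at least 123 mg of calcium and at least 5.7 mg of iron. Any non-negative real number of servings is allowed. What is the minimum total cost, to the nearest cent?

Two binding constraints pin down two serving amounts, so the optimal mix uses at most two foods. The candidates are each food alone (scaled to the tighter of calcium/iron) and each pair with both constraints tight.
pasta only: max(123/14, 5.7/2.2) = 8.786 servings → $3.95.
strawberries only: max(123/35, 5.7/0.7) = 8.143 servings → $7.74.
pasta + strawberries with both tight: 1.688 servings and 2.839 servings → $3.46.
So the least-cost plan costs $3.46.

$3.46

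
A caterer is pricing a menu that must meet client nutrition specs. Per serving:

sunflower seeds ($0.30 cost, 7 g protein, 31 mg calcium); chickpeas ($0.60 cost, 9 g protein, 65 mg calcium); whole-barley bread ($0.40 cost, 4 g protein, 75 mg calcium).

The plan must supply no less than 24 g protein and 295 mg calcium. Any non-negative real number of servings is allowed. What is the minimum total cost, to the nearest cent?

At the optimum either one food covers both requirements or two foods hit both targets exactly; no other combination can be cheaper.
sunflower seeds only: max(24/7, 295/31) = 9.516 servings → $2.85.
chickpeas only: max(24/9, 295/65) = 4.538 servings → $2.72.
whole-barley bread only: max(24/4, 295/75) = 6 servings → $2.40.
sunflower seeds + chickpeas with both targets exact would need a negative amount; discard.
sunflower seeds + whole-barley bread with both tight: 1.546 servings and 3.294 servings → $1.78.
chickpeas + whole-barley bread with both tight: 1.494 servings and 2.639 servings → $1.95.
The minimum over all feasible corners is $1.78.

$1.78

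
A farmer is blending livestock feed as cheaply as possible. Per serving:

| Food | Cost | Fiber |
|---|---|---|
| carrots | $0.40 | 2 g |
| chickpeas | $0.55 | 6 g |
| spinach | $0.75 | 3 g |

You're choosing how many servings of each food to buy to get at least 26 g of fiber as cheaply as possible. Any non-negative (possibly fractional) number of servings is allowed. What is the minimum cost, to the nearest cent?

Cost per g of fiber: chickpeas $0.0917, carrots $0.2000, spinach $0.2500.
With no serving limits, use only chickpeas: 26 g / 6 g = 4.333 servings × $0.55 = $2.38.

$2.38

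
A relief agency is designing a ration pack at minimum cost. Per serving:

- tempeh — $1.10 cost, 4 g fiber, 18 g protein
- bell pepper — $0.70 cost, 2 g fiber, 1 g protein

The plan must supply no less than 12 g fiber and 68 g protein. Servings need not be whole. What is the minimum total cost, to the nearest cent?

With two linear requirements the optimum uses one or two foods; enumerate the corners.
tempeh only: max(12/4, 68/18) = 3.778 servings → $4.16.
bell pepper only: max(12/2, 68/1) = 68 servings → $47.60.
tempeh + bell pepper: intersection lies outside the first quadrant.
Cheapest feasible corner: $4.16.

$4.16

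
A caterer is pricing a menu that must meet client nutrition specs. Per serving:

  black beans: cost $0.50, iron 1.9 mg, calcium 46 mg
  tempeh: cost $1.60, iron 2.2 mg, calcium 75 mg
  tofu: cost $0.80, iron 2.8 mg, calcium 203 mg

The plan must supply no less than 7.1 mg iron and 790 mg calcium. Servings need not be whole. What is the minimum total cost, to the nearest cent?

$3.11

The cheapest plan sits at a corner of the feasible region — with two constraints it uses at most two foods.
black beans only: max(7.1/1.9, 790/46) = 17.17 servings → $8.59.
tempeh only: max(7.1/2.2, 790/75) = 10.53 servings → $16.85.
tofu only: max(7.1/2.8, 790/203) = 3.892 servings → $3.11.
black beans + tempeh: intersection lies outside the first quadrant.
black beans + tofu: intersection lies outside the first quadrant.
tempeh + tofu: intersection lies outside the first quadrant.
Cheapest feasible corner: $3.11.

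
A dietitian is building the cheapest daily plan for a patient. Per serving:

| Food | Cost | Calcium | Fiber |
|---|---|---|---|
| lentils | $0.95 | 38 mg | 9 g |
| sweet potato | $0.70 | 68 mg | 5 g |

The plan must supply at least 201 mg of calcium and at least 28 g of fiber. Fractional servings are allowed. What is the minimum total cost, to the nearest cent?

With two linear requirements the optimum uses one or two foods; enumerate the corners.
lentils only: max(201/38, 28/9) = 5.289 servings → $5.03.
sweet potato only: max(201/68, 28/5) = 5.6 servings → $3.92.
lentils + sweet potato with both tight: 2.13 servings and 1.765 servings → $3.26.
The minimum over all feasible corners is $3.26.

$3.26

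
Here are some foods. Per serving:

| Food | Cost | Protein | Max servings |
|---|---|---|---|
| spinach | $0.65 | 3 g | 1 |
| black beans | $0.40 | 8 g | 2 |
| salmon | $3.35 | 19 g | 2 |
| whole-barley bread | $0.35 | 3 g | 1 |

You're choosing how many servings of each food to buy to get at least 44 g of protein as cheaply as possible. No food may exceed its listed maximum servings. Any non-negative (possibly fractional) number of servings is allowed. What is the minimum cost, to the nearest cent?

Cost per g of protein: black beans $0.0500, whole-barley bread $0.1167, salmon $0.1763, spinach $0.2167.
Take 2 servings of black beans: +16.0 g protein for $0.80 (total $0.80, still need 28.0 g).
Take 1 serving of whole-barley bread: +3.0 g protein for $0.35 (total $1.15, still need 25.0 g).
Take 1.316 servings of salmon: +25.0 g protein for $4.41 (total $5.56, still need 0.0 g).
Filling from the cheapest source first is optimal under one linear minimum: $5.56.

$5.56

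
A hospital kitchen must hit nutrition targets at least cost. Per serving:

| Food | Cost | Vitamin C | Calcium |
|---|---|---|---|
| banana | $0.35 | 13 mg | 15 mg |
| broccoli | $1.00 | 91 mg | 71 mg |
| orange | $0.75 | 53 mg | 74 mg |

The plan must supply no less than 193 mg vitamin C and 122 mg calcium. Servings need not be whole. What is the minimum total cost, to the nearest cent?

$2.12

An LP optimum is at a vertex; with two nutrient constraints at most two foods are used. Check each candidate.
banana only: max(193/13, 122/15) = 14.85 servings → $5.20.
broccoli only: max(193/91, 122/71) = 2.121 servings → $2.12.
orange only: max(193/53, 122/74) = 3.642 servings → $2.73.
banana + broccoli: intersection lies outside the first quadrant.
banana + orange with both targets exact would need a negative amount; discard.
broccoli + orange: intersection lies outside the first quadrant.
The minimum over all feasible corners is $2.12.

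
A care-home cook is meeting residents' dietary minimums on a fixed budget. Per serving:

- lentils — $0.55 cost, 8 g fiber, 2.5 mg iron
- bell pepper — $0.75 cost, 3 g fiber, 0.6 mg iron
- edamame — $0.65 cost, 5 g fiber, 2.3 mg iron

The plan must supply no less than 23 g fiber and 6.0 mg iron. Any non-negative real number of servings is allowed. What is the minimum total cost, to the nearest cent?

lentils only: max(23/8, 6.0/2.5) = 2.875 servings → $1.58.
bell pepper only: max(23/3, 6.0/0.6) = 10 servings → $7.50.
edamame only: max(23/5, 6.0/2.3) = 4.6 servings → $2.99.
lentils + bell pepper with both tight: 1.556 servings and 3.519 servings → $3.49.
lentils + edamame: intersection lies outside the first quadrant.
bell pepper + edamame with both tight: 5.872 servings and 1.077 servings → $5.10.
Cheapest feasible corner: $1.58.

$1.58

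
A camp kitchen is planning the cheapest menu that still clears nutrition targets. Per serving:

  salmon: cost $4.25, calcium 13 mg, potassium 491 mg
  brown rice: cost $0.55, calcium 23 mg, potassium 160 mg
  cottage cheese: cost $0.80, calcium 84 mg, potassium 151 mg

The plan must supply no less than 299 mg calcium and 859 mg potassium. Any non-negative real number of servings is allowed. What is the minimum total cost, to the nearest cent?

$3.74

At the optimum either one food covers both requirements or two foods hit both targets exactly; no other combination can be cheaper.
salmon only: max(299/13, 859/491) = 23 servings → $97.75.
brown rice only: max(299/23, 859/160) = 13 servings → $7.15.
cottage cheese only: max(299/84, 859/151) = 5.689 servings → $4.55.
salmon + brown rice: intersection lies outside the first quadrant.
salmon + cottage cheese with both tight: 0.6875 servings and 3.453 servings → $5.68.
brown rice + cottage cheese with both tight: 2.71 servings and 2.818 servings → $3.74.
The minimum over all feasible corners is $3.74.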